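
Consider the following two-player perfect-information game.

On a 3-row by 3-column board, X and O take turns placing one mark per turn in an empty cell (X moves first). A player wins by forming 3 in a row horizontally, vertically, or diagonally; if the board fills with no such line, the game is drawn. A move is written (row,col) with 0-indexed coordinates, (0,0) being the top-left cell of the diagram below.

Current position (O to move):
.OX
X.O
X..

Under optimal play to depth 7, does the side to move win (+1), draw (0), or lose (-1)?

value(.OX/X.O/X.., O) = -1

[.OX/X.O/X..] O move#1: (0,0):-1/OOX/X.O/X..*, (1,1):-1/.OX/XOO/X.., (2,1):-1/.OX/X.O/XO., (2,2):-1/.OX/X.O/X.O
[OOX/X.O/X..] X move#2: (1,1):+1/OOX/XXO/X..*, (2,1):+1/OOX/X.O/XX., (2,2):+1/OOX/X.O/X.X
[OOX/XXO/X..] end (terminal -1, O#3); searched .OX/X.O/X.. to 7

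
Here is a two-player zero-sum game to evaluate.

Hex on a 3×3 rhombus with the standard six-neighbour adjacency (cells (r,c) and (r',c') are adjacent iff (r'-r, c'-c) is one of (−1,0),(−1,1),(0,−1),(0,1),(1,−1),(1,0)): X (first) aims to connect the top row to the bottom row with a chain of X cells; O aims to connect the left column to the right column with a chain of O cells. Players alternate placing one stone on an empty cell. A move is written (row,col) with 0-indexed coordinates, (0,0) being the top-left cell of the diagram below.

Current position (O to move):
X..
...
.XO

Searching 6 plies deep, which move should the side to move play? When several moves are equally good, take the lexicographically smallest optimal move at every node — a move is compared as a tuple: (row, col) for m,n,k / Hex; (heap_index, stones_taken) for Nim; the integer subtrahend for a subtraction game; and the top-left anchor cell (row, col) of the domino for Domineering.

O's best at [X../.../.XO]: (1,1)

ply 1, O at X../.../.XO | (0,1)=-1→XO./.../.XO; (0,2)=-1→X.O/.../.XO; (1,0)=-1→X../O../.XO; (1,1)=+1→X../.O./.XO*; (1,2)=-1→X../..O/.XO; (2,0)=-1→X../.../OXO
ply 2, X at X../.O./.XO | (0,1)=-1→XX./.O./.XO*; (0,2)=-1→X.X/.O./.XO; (1,0)=-1→X../XO./.XO; (1,2)=-1→X../.OX/.XO; (2,0)=-1→X../.O./XXO
ply 3, O at XX./.O./.XO | (0,2)=+1→XXO/.O./.XO*; (1,0)=+1→XX./OO./.XO; (1,2)=+1→XX./.OO/.XO; (2,0)=+1→XX./.O./OXO
ply 4, X at XXO/.O./.XO | (1,0)=-1→XXO/XO./.XO*; (1,2)=-1→XXO/.OX/.XO; (2,0)=-1→XXO/.O./XXO
ply 5, O at XXO/XO./.XO | (1,2)=-1→XXO/XOO/.XO; (2,0)=+1→XXO/XO./OXO*
ply 6: XXO/XO./OXO is terminal -1 (X); from X../.../.XO depth 6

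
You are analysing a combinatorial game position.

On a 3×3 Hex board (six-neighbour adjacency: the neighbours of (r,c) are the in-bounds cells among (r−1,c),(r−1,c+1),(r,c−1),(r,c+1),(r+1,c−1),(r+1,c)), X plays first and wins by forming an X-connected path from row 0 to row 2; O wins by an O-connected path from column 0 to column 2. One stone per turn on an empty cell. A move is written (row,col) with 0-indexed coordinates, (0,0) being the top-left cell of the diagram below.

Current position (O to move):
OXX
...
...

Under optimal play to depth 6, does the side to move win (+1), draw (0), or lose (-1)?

value(OXX/.../..., O) = -1

[OXX/.../...] O move#1: (1,0):-1/OXX/O../...*, (1,1):-1/OXX/.O./..., (1,2):-1/OXX/..O/..., (2,0):-1/OXX/.../O.., (2,1):-1/OXX/.../.O., (2,2):-1/OXX/.../..O
[OXX/O../...] X move#2: (1,1):+1/OXX/OX./...*, (1,2):+1/OXX/O.X/..., (2,0):+1/OXX/O../X.., (2,1):+1/OXX/O../.X., (2,2):+1/OXX/O../..X
[OXX/OX./...] O move#3: (1,2):-1/OXX/OXO/...*, (2,0):-1/OXX/OX./O.., (2,1):-1/OXX/OX./.O., (2,2):-1/OXX/OX./..O
[OXX/OXO/...] X move#4: (2,0):+1/OXX/OXO/X..*, (2,1):+1/OXX/OXO/.X., (2,2):+1/OXX/OXO/..X
[OXX/OXO/X..] end (terminal -1, O#5); searched OXX/.../... to 6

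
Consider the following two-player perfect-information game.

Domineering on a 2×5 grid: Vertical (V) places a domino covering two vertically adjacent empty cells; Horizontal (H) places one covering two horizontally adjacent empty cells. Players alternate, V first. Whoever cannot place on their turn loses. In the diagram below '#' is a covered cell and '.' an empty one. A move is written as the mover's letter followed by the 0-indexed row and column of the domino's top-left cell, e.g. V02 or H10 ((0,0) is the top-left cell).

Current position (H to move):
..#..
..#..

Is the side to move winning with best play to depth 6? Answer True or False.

p1 H@[..#../..#..]: H00[###../..#..]-1* H03[..###/..#..]-1 H10[..#../###..]-1 H13[..#../..###]-1
p2 V@[###../..#..]: V03[####./..##.]+1* V04[###.#/..#.#]+1
p3 H@[####./..##.]: H10[####./####.]-1*
p4 V@[####./####.]: V04[#####/#####]+1*
p5 H@[#####/#####] terminal -1; root [..#../..#..] d6

H winning at [..#../..#..]: False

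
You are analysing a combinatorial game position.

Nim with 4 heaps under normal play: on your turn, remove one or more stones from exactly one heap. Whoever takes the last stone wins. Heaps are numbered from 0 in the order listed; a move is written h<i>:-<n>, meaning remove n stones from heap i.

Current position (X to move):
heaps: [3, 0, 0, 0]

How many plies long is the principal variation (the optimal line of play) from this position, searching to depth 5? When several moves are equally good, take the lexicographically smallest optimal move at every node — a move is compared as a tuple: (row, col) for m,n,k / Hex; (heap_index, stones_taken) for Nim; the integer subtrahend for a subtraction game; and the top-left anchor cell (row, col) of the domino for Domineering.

PV length from [(3,0,0,0)]: 1 ply

ply 1, X at (3,0,0,0) | h0:-1=-1→(2,0,0,0); h0:-2=-1→(1,0,0,0); h0:-3=+1→(0,0,0,0)*
ply 2: (0,0,0,0) is terminal -1 (O); from (3,0,0,0) depth 5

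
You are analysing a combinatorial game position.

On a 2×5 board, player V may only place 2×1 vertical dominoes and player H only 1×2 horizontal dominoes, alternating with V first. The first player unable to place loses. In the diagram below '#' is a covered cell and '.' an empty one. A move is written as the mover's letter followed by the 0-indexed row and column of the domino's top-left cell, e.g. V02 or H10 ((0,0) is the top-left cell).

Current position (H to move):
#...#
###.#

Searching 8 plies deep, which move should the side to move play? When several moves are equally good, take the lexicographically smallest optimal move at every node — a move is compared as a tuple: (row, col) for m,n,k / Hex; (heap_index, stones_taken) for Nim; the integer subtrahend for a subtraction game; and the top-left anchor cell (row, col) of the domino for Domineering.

ply 1, H at #...#/###.# | H01=-1→###.#/###.#; H02=+1→#.###/###.#*
ply 2: #.###/###.# is terminal -1 (V); from #...#/###.# depth 8

H's best at [#...#/###.#]: H02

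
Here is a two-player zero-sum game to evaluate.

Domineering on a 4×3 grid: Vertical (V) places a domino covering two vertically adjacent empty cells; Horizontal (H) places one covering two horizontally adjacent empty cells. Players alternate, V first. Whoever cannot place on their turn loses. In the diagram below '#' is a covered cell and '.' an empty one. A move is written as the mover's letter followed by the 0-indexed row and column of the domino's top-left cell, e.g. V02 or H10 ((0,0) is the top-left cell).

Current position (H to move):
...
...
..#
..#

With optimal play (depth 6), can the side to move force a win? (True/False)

ply 1, H at .../.../..#/..# | H00=-1→##./.../..#/..#*; H01=-1→.##/.../..#/..#; H10=-1→.../##./..#/..#; H11=-1→.../.##/..#/..#; H20=-1→.../.../###/..#; H30=-1→.../.../..#/###
ply 2, V at ##./.../..#/..# | V02=-1→###/..#/..#/..#; V10=+1→##./#../#.#/..#*; V11=+1→##./.#./.##/..#; V20=+1→##./.../#.#/#.#; V21=+1→##./.../.##/.##
ply 3, H at ##./#../#.#/..# | H11=-1→##./###/#.#/..#*; H30=-1→##./#../#.#/###
ply 4, V at ##./###/#.#/..# | V21=+1→##./###/###/.##*
ply 5: ##./###/###/.## is terminal -1 (H); from .../.../..#/..# depth 6

H winning at [.../.../..#/..#]: False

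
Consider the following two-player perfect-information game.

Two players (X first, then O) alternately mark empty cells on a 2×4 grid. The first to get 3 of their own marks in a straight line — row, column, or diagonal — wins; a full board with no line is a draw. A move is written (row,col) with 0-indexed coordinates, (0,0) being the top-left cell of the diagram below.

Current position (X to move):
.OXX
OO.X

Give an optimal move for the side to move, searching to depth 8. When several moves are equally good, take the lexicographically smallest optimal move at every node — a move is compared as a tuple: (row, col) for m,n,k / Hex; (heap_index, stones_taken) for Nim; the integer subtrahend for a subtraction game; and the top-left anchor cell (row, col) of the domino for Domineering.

ply 1, X at .OXX/OO.X | (0,0)=-1→XOXX/OO.X; (1,2)=+0→.OXX/OOXX*
ply 2, O at .OXX/OOXX | (0,0)=+0→OOXX/OOXX*
ply 3: OOXX/OOXX is terminal +0 (X); from .OXX/OO.X depth 8

X's best at [.OXX/OO.X]: (1,2)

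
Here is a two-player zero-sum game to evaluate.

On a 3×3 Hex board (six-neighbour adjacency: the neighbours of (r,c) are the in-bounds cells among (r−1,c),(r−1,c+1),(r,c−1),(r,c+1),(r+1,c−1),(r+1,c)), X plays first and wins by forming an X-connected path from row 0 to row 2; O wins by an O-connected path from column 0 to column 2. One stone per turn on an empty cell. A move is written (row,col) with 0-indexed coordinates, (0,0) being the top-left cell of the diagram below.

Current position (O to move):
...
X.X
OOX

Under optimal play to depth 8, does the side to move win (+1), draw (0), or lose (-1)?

value(.../X.X/OOX, O) = -1

[.../X.X/OOX] O move#1: (0,0):-1/O../X.X/OOX*, (0,1):-1/.O./X.X/OOX, (0,2):-1/..O/X.X/OOX, (1,1):-1/.../XOX/OOX
[O../X.X/OOX] X move#2: (0,1):+1/OX./X.X/OOX*, (0,2):+1/O.X/X.X/OOX, (1,1):+1/O../XXX/OOX
[OX./X.X/OOX] O move#3: (0,2):-1/OXO/X.X/OOX*, (1,1):-1/OX./XOX/OOX
[OXO/X.X/OOX] X move#4: (1,1):+1/OXO/XXX/OOX*
[OXO/XXX/OOX] end (terminal -1, O#5); searched .../X.X/OOX to 8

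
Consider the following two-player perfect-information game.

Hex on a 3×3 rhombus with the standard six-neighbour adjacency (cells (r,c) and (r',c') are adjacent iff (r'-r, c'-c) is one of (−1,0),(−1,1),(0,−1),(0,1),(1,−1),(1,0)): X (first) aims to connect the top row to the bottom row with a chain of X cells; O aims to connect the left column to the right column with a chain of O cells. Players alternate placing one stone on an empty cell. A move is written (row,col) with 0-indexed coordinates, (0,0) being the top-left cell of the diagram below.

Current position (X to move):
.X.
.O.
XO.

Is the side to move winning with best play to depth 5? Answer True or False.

[.X./.O./XO.] X move#1: (0,0):-1/XX./.O./XO., (0,2):-1/.XX/.O./XO., (1,0):+1/.X./XO./XO.*, (1,2):-1/.X./.OX/XO., (2,2):-1/.X./.O./XOX
[.X./XO./XO.] end (terminal -1, O#2); searched .X./.O./XO. to 5

X winning at [.X./.O./XO.]: True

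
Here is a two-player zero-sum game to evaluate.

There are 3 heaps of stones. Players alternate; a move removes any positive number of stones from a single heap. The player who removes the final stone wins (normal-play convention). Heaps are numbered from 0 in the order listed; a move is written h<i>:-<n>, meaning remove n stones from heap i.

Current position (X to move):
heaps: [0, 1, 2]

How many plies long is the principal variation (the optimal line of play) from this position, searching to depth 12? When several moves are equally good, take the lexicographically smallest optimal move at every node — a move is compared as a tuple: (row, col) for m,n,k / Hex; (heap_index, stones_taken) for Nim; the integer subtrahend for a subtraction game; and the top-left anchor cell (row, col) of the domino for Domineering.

ply 1, X at (0,1,2) | h1:-1=-1→(0,0,2); h2:-1=+1→(0,1,1)*; h2:-2=-1→(0,1,0)
ply 2, O at (0,1,1) | h1:-1=-1→(0,0,1)*; h2:-1=-1→(0,1,0)
ply 3, X at (0,0,1) | h2:-1=+1→(0,0,0)*
ply 4: (0,0,0) is terminal -1 (O); from (0,1,2) depth 12

PV length from [(0,1,2)]: 3 plies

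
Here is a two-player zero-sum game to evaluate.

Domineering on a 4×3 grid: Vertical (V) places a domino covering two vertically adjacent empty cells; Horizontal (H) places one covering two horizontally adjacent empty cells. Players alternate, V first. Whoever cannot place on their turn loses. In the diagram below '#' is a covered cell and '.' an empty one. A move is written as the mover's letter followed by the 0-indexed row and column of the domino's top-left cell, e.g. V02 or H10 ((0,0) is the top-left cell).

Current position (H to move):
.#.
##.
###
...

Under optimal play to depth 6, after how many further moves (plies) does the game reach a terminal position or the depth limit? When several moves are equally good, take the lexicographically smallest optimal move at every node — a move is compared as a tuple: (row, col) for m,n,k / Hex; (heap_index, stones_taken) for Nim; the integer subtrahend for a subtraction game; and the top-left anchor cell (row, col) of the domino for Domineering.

p1 H@[.#./##./###/...]: H30[.#./##./###/##.]-1* H31[.#./##./###/.##]-1
p2 V@[.#./##./###/##.]: V02[.##/###/###/##.]+1*
p3 H@[.##/###/###/##.] terminal -1; root [.#./##./###/...] d6

PV length from [.#./##./###/...]: 2 plies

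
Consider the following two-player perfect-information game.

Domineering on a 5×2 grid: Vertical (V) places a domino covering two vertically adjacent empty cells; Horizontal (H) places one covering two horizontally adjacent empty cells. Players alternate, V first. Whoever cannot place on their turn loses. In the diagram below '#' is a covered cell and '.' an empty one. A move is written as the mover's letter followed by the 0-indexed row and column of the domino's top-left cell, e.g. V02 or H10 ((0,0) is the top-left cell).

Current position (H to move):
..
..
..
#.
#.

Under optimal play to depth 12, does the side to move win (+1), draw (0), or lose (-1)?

value(../../../#./#., H) = +1

p1 H@[../../../#./#.]: H00[##/../../#./#.]-1 H10[../##/../#./#.]+1* H20[../../##/#./#.]-1
p2 V@[../##/../#./#.]: V21[../##/.#/##/#.]-1* V31[../##/../##/##]-1
p3 H@[../##/.#/##/#.]: H00[##/##/.#/##/#.]+1*
p4 V@[##/##/.#/##/#.] terminal -1; root [../../../#./#.] d12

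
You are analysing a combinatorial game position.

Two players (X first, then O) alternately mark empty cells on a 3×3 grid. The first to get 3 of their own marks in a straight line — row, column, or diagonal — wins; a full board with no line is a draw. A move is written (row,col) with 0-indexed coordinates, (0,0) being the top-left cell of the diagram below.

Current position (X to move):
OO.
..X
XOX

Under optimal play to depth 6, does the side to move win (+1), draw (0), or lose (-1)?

value(OO./..X/XOX, X) = +1

p1 X@[OO./..X/XOX]: (0,2)[OOX/..X/XOX]+1* (1,0)[OO./X.X/XOX]-1 (1,1)[OO./.XX/XOX]-1
p2 O@[OOX/..X/XOX] terminal -1; root [OO./..X/XOX] d6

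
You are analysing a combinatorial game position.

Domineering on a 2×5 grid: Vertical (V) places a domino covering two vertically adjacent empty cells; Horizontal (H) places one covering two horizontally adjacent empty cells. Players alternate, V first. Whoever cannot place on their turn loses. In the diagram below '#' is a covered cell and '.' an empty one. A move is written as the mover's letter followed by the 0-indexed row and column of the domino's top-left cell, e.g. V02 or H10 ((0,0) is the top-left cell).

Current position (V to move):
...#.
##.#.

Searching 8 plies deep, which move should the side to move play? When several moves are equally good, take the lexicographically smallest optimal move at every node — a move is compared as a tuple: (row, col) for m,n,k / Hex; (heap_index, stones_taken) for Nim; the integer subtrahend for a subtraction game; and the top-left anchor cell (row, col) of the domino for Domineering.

V's best at [...#./##.#.]: V02

[...#./##.#.] V move#1: V02:+1/..##./####.*, V04:-1/...##/##.##
[..##./####.] H move#2: H00:-1/####./####.*
[####./####.] V move#3: V04:+1/#####/#####*
[#####/#####] end (terminal -1, H#4); searched ...#./##.#. to 8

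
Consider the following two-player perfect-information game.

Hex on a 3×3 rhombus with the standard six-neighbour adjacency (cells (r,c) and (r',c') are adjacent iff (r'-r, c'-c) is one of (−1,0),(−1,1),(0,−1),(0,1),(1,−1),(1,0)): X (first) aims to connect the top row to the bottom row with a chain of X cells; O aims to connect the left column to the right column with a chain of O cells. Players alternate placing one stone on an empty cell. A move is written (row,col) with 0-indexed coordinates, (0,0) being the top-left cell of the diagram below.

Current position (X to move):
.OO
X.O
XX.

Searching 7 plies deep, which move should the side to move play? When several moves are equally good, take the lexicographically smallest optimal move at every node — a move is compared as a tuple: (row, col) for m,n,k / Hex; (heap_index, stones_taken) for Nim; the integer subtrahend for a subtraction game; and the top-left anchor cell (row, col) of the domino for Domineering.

X's best at [.OO/X.O/XX.]: (0,0)

ply 1, X at .OO/X.O/XX. | (0,0)=+1→XOO/X.O/XX.*; (1,1)=-1→.OO/XXO/XX.; (2,2)=-1→.OO/X.O/XXX
ply 2: XOO/X.O/XX. is terminal -1 (O); from .OO/X.O/XX. depth 7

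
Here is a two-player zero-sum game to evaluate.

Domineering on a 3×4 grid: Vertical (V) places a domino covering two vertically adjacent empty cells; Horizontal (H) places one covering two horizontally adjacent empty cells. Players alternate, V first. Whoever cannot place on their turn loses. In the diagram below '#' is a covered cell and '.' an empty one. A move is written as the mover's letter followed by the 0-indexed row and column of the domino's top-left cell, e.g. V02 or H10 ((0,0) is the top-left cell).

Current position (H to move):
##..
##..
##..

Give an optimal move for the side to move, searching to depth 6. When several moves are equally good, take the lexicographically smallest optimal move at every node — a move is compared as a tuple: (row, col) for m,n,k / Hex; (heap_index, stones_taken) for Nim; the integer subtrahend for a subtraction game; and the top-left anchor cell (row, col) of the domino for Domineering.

H's best at [##../##../##..]: H12

ply 1, H at ##../##../##.. | H02=-1→####/##../##..; H12=+1→##../####/##..*; H22=-1→##../##../####
ply 2: ##../####/##.. is terminal -1 (V); from ##../##../##.. depth 6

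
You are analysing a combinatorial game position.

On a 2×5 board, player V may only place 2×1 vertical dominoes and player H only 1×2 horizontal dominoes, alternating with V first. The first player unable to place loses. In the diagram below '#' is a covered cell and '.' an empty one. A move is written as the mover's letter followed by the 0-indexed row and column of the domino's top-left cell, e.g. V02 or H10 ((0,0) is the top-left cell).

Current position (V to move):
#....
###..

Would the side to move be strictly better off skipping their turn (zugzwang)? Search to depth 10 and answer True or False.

ply 1, V at #..../###.. | V03=+1→#..#./####.*; V04=-1→#...#/###.#
ply 2, H at #..#./####. | H01=-1→####./####.*
ply 3, V at ####./####. | V04=+1→#####/#####*
ply 4: #####/##### is terminal -1 (H); from #..../###.. depth 10
suppose V passes — search the same position with H to move:
pass> ply 1, H at #..../###.. | H01=-1→###../###..; H02=-1→#.##./###..; H03=+1→#..##/###..*; H13=+1→#..../#####
pass> ply 2: #..##/###.. is terminal -1 (V); from #..../###.. depth 10
for V: play +1, pass -1

zugzwang(#..../###.., V) = False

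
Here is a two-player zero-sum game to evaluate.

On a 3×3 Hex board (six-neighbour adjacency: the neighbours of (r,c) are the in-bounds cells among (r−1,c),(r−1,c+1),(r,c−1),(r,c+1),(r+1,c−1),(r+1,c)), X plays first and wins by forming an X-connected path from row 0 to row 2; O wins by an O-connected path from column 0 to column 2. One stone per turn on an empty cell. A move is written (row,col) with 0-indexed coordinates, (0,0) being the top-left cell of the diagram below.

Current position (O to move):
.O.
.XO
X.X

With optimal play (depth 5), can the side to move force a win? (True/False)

ply 1, O at .O./.XO/X.X | (0,0)=-1→OO./.XO/X.X; (0,2)=+1→.OO/.XO/X.X*; (1,0)=-1→.O./OXO/X.X; (2,1)=-1→.O./.XO/XOX
ply 2, X at .OO/.XO/X.X | (0,0)=-1→XOO/.XO/X.X*; (1,0)=-1→.OO/XXO/X.X; (2,1)=-1→.OO/.XO/XXX
ply 3, O at XOO/.XO/X.X | (1,0)=+1→XOO/OXO/X.X*; (2,1)=-1→XOO/.XO/XOX
ply 4: XOO/OXO/X.X is terminal -1 (X); from .O./.XO/X.X depth 5

O winning at [.O./.XO/X.X]: True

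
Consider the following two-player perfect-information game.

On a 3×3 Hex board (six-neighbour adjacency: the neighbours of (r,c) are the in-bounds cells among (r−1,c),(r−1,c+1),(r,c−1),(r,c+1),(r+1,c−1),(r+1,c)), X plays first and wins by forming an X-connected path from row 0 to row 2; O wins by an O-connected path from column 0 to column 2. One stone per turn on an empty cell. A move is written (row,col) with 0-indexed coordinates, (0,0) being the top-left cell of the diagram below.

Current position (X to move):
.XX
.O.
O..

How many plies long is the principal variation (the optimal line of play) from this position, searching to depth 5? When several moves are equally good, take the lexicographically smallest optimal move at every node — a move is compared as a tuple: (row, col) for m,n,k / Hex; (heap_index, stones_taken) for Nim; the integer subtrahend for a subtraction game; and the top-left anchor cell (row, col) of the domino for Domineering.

PV length from [.XX/.O./O..]: 5 plies

p1 X@[.XX/.O./O..]: (0,0)[XXX/.O./O..]-1 (1,0)[.XX/XO./O..]-1 (1,2)[.XX/.OX/O..]+1* (2,1)[.XX/.O./OX.]-1 (2,2)[.XX/.O./O.X]-1
p2 O@[.XX/.OX/O..]: (0,0)[OXX/.OX/O..]-1* (1,0)[.XX/OOX/O..]-1 (2,1)[.XX/.OX/OO.]-1 (2,2)[.XX/.OX/O.O]-1
p3 X@[OXX/.OX/O..]: (1,0)[OXX/XOX/O..]+1* (2,1)[OXX/.OX/OX.]+1 (2,2)[OXX/.OX/O.X]+1
p4 O@[OXX/XOX/O..]: (2,1)[OXX/XOX/OO.]-1* (2,2)[OXX/XOX/O.O]-1
p5 X@[OXX/XOX/OO.]: (2,2)[OXX/XOX/OOX]+1*
p6 O@[OXX/XOX/OOX] terminal -1; root [.XX/.O./O..] d5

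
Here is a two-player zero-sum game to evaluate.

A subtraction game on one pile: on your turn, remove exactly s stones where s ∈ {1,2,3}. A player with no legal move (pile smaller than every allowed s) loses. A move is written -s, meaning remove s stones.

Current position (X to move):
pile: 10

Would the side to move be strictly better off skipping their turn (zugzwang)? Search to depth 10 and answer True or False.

ply 1, X at 10 | -1=-1→9; -2=+1→8*; -3=-1→7
ply 2, O at 8 | -1=-1→7*; -2=-1→6; -3=-1→5
ply 3, X at 7 | -1=-1→6; -2=-1→5; -3=+1→4*
ply 4, O at 4 | -1=-1→3*; -2=-1→2; -3=-1→1
ply 5, X at 3 | -1=-1→2; -2=-1→1; -3=+1→0*
ply 6: 0 is terminal -1 (O); from 10 depth 10
pass branch (O moves first from the same position):
  | ply 1, O at 10 | -1=-1→9; -2=+1→8*; -3=-1→7
  | ply 2, X at 8 | -1=-1→7*; -2=-1→6; -3=-1→5
  | ply 3, O at 7 | -1=-1→6; -2=-1→5; -3=+1→4*
  | ply 4, X at 4 | -1=-1→3*; -2=-1→2; -3=-1→1
  | ply 5, O at 3 | -1=-1→2; -2=-1→1; -3=+1→0*
  | ply 6: 0 is terminal -1 (X); from 10 depth 10
X moving scores +1; X passing scores -1

zugzwang(10, X) = False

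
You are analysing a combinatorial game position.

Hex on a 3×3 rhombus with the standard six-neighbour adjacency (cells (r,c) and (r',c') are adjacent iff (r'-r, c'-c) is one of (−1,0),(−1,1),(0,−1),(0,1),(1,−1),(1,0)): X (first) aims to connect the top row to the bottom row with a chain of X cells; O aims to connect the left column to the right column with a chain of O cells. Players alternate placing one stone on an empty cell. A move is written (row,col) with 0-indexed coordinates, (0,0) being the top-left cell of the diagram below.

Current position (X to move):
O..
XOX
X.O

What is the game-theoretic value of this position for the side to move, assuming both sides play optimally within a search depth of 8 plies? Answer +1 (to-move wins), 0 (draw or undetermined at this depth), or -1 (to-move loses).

value(O../XOX/X.O, X) = +1

ply 1, X at O../XOX/X.O | (0,1)=+1→OX./XOX/X.O*; (0,2)=+1→O.X/XOX/X.O; (2,1)=+1→O../XOX/XXO
ply 2: OX./XOX/X.O is terminal -1 (O); from O../XOX/X.O depth 8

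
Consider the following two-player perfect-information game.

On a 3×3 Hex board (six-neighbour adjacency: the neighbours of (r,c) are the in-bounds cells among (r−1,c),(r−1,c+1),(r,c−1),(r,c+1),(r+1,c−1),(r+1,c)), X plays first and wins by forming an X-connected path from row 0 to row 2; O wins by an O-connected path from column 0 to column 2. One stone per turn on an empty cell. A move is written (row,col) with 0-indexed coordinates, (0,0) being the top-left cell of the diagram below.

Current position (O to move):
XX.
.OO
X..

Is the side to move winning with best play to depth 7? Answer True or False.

O winning at [XX./.OO/X..]: True

[XX./.OO/X..] O move#1: (0,2):-1/XXO/.OO/X.., (1,0):+1/XX./OOO/X..*, (2,1):-1/XX./.OO/XO., (2,2):-1/XX./.OO/X.O
[XX./OOO/X..] end (terminal -1, X#2); searched XX./.OO/X.. to 7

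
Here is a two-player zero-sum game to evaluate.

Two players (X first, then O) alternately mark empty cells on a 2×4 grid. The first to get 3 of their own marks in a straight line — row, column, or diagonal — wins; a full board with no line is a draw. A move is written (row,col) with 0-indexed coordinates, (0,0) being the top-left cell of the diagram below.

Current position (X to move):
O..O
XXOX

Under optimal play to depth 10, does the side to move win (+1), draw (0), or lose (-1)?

p1 X@[O..O/XXOX]: (0,1)[OX.O/XXOX]+0* (0,2)[O.XO/XXOX]+0
p2 O@[OX.O/XXOX]: (0,2)[OXOO/XXOX]+0*
p3 X@[OXOO/XXOX] terminal +0; root [O..O/XXOX] d10

value(O..O/XXOX, X) = 0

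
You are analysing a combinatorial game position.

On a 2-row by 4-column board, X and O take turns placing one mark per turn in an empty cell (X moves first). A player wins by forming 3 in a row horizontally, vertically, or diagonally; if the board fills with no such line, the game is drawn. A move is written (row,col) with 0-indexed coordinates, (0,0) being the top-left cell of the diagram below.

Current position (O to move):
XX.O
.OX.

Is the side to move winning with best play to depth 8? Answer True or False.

[XX.O/.OX.] O move#1: (0,2):+0/XXOO/.OX.*, (1,0):-1/XX.O/OOX., (1,3):-1/XX.O/.OXO
[XXOO/.OX.] X move#2: (1,0):+0/XXOO/XOX.*, (1,3):+0/XXOO/.OXX
[XXOO/XOX.] O move#3: (1,3):+0/XXOO/XOXO*
[XXOO/XOXO] end (terminal +0, X#4); searched XX.O/.OX. to 8

O winning at [XX.O/.OX.]: False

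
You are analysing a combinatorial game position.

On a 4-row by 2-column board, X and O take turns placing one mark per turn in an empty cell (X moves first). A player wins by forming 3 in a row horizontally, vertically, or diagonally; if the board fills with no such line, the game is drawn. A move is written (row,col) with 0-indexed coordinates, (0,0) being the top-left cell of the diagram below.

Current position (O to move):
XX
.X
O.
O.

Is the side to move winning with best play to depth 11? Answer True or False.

O winning at [XX/.X/O./O.]: True

p1 O@[XX/.X/O./O.]: (1,0)[XX/OX/O./O.]+1* (2,1)[XX/.X/OO/O.]+0 (3,1)[XX/.X/O./OO]-1
p2 X@[XX/OX/O./O.] terminal -1; root [XX/.X/O./O.] d11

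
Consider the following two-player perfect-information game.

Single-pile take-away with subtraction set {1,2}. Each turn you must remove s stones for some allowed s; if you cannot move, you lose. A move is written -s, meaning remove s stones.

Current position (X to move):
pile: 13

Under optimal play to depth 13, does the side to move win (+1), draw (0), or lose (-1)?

value(13, X) = +1

ply 1, X at 13 | -1=+1→12*; -2=-1→11
ply 2, O at 12 | -1=-1→11*; -2=-1→10
ply 3, X at 11 | -1=-1→10; -2=+1→9*
ply 4, O at 9 | -1=-1→8*; -2=-1→7
ply 5, X at 8 | -1=-1→7; -2=+1→6*
ply 6, O at 6 | -1=-1→5*; -2=-1→4
ply 7, X at 5 | -1=-1→4; -2=+1→3*
ply 8, O at 3 | -1=-1→2*; -2=-1→1
ply 9, X at 2 | -1=-1→1; -2=+1→0*
ply 10: 0 is terminal -1 (O); from 13 depth 13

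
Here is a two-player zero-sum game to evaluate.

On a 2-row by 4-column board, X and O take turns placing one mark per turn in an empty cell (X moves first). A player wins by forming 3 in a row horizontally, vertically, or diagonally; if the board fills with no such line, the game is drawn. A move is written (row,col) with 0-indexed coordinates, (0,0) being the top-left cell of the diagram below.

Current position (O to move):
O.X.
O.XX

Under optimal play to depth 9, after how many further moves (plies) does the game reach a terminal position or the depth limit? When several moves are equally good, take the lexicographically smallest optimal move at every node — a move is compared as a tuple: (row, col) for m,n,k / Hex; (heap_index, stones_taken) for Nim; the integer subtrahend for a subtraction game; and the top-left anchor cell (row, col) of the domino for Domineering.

p1 O@[O.X./O.XX]: (0,1)[OOX./O.XX]-1 (0,3)[O.XO/O.XX]-1 (1,1)[O.X./OOXX]+0*
p2 X@[O.X./OOXX]: (0,1)[OXX./OOXX]+0* (0,3)[O.XX/OOXX]+0
p3 O@[OXX./OOXX]: (0,3)[OXXO/OOXX]+0*
p4 X@[OXXO/OOXX] terminal +0; root [O.X./O.XX] d9

PV length from [O.X./O.XX]: 3 plies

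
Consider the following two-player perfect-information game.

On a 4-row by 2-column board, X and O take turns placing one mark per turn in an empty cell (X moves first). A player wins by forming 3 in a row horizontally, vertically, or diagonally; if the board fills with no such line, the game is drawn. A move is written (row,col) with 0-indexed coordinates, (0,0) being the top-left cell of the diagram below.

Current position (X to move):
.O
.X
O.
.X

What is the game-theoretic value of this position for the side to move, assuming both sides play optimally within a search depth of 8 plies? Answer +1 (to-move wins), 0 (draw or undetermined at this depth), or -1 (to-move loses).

ply 1, X at .O/.X/O./.X | (0,0)=+0→XO/.X/O./.X; (1,0)=+0→.O/XX/O./.X; (2,1)=+1→.O/.X/OX/.X*; (3,0)=+0→.O/.X/O./XX
ply 2: .O/.X/OX/.X is terminal -1 (O); from .O/.X/O./.X depth 8

value(.O/.X/O./.X, X) = +1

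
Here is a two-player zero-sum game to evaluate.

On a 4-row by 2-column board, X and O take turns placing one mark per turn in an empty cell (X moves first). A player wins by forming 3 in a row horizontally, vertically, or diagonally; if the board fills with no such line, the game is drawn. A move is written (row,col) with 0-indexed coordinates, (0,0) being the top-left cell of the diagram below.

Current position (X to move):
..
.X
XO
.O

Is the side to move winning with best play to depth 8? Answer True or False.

p1 X@[../.X/XO/.O]: (0,0)[X./.X/XO/.O]+0 (0,1)[.X/.X/XO/.O]+0 (1,0)[../XX/XO/.O]+1* (3,0)[../.X/XO/XO]+0
p2 O@[../XX/XO/.O]: (0,0)[O./XX/XO/.O]-1* (0,1)[.O/XX/XO/.O]-1 (3,0)[../XX/XO/OO]-1
p3 X@[O./XX/XO/.O]: (0,1)[OX/XX/XO/.O]+0 (3,0)[O./XX/XO/XO]+1*
p4 O@[O./XX/XO/XO] terminal -1; root [../.X/XO/.O] d8

X winning at [../.X/XO/.O]: True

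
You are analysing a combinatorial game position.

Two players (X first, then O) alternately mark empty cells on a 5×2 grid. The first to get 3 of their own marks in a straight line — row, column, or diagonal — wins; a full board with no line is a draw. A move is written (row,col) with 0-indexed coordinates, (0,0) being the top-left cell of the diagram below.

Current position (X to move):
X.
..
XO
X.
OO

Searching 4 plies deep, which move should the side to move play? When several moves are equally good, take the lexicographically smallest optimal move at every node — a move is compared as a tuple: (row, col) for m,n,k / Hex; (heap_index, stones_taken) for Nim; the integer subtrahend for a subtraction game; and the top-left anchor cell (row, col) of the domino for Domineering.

[X./../XO/X./OO] X move#1: (0,1):-1/XX/../XO/X./OO, (1,0):+1/X./X./XO/X./OO*, (1,1):-1/X./.X/XO/X./OO, (3,1):+0/X./../XO/XX/OO
[X./X./XO/X./OO] end (terminal -1, O#2); searched X./../XO/X./OO to 4

X's best at [X./../XO/X./OO]: (1,0)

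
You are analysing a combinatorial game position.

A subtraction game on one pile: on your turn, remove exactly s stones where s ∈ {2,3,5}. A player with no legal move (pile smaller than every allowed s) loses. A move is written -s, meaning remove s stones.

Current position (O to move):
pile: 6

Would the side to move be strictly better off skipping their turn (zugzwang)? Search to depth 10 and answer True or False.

p1 O@[6]: -2[4]-1 -3[3]-1 -5[1]+1*
p2 X@[1] terminal -1; root [6] d10
pass branch (X moves first from the same position):
  | p1 X@[6]: -2[4]-1 -3[3]-1 -5[1]+1*
  | p2 O@[1] terminal -1; root [6] d10
O moving scores +1; O passing scores -1

zugzwang(6, O) = False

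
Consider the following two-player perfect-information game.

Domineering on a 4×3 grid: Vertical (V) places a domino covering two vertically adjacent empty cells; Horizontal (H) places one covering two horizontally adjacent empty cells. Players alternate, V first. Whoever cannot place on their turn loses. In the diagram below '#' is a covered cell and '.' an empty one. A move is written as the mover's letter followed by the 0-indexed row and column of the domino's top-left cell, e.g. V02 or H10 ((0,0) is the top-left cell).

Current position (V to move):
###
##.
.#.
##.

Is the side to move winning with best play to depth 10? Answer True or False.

p1 V@[###/##./.#./##.]: V12[###/###/.##/##.]+1* V22[###/##./.##/###]+1
p2 H@[###/###/.##/##.] terminal -1; root [###/##./.#./##.] d10

V winning at [###/##./.#./##.]: True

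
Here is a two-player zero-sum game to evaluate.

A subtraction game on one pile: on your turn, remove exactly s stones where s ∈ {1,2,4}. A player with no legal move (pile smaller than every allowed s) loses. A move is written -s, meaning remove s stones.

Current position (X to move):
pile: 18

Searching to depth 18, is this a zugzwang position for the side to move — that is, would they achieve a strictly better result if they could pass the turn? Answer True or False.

zugzwang(18, X) = True

p1 X@[18]: -1[17]-1* -2[16]-1 -4[14]-1
p2 O@[17]: -1[16]-1 -2[15]+1* -4[13]-1
p3 X@[15]: -1[14]-1* -2[13]-1 -4[11]-1
p4 O@[14]: -1[13]-1 -2[12]+1* -4[10]-1
p5 X@[12]: -1[11]-1* -2[10]-1 -4[8]-1
p6 O@[11]: -1[10]-1 -2[9]+1* -4[7]-1
p7 X@[9]: -1[8]-1* -2[7]-1 -4[5]-1
p8 O@[8]: -1[7]-1 -2[6]+1* -4[4]-1
p9 X@[6]: -1[5]-1* -2[4]-1 -4[2]-1
p10 O@[5]: -1[4]-1 -2[3]+1* -4[1]-1
p11 X@[3]: -1[2]-1* -2[1]-1
p12 O@[2]: -1[1]-1 -2[0]+1*
p13 X@[0] terminal -1; root [18] d18
suppose X passes — search the same position with O to move:
pass> p1 O@[18]: -1[17]-1* -2[16]-1 -4[14]-1
pass> p2 X@[17]: -1[16]-1 -2[15]+1* -4[13]-1
pass> p3 O@[15]: -1[14]-1* -2[13]-1 -4[11]-1
pass> p4 X@[14]: -1[13]-1 -2[12]+1* -4[10]-1
pass> p5 O@[12]: -1[11]-1* -2[10]-1 -4[8]-1
pass> p6 X@[11]: -1[10]-1 -2[9]+1* -4[7]-1
pass> p7 O@[9]: -1[8]-1* -2[7]-1 -4[5]-1
pass> p8 X@[8]: -1[7]-1 -2[6]+1* -4[4]-1
pass> p9 O@[6]: -1[5]-1* -2[4]-1 -4[2]-1
pass> p10 X@[5]: -1[4]-1 -2[3]+1* -4[1]-1
pass> p11 O@[3]: -1[2]-1* -2[1]-1
pass> p12 X@[2]: -1[1]-1 -2[0]+1*
pass> p13 O@[0] terminal -1; root [18] d18
for X: play -1, pass +1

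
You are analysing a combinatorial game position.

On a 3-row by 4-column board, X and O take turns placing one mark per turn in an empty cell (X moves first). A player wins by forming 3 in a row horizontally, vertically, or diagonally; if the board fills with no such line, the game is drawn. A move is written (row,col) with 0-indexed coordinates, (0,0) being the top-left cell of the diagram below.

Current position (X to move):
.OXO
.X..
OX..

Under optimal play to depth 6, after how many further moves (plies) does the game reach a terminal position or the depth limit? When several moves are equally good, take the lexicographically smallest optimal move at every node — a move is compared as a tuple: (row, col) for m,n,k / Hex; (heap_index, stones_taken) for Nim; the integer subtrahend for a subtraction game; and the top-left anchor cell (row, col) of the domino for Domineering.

PV length from [.OXO/.X../OX..]: 5 plies

ply 1, X at .OXO/.X../OX.. | (0,0)=+1→XOXO/.X../OX..*; (1,0)=+0→.OXO/XX../OX..; (1,2)=+1→.OXO/.XX./OX..; (1,3)=+0→.OXO/.X.X/OX..; (2,2)=+1→.OXO/.X../OXX.; (2,3)=+1→.OXO/.X../OX.X
ply 2, O at XOXO/.X../OX.. | (1,0)=-1→XOXO/OX../OX..*; (1,2)=-1→XOXO/.XO./OX..; (1,3)=-1→XOXO/.X.O/OX..; (2,2)=-1→XOXO/.X../OXO.; (2,3)=-1→XOXO/.X../OX.O
ply 3, X at XOXO/OX../OX.. | (1,2)=+1→XOXO/OXX./OX..*; (1,3)=+1→XOXO/OX.X/OX..; (2,2)=+1→XOXO/OX../OXX.; (2,3)=+0→XOXO/OX../OX.X
ply 4, O at XOXO/OXX./OX.. | (1,3)=-1→XOXO/OXXO/OX..*; (2,2)=-1→XOXO/OXX./OXO.; (2,3)=-1→XOXO/OXX./OX.O
ply 5, X at XOXO/OXXO/OX.. | (2,2)=+1→XOXO/OXXO/OXX.*; (2,3)=+0→XOXO/OXXO/OX.X
ply 6: XOXO/OXXO/OXX. is terminal -1 (O); from .OXO/.X../OX.. depth 6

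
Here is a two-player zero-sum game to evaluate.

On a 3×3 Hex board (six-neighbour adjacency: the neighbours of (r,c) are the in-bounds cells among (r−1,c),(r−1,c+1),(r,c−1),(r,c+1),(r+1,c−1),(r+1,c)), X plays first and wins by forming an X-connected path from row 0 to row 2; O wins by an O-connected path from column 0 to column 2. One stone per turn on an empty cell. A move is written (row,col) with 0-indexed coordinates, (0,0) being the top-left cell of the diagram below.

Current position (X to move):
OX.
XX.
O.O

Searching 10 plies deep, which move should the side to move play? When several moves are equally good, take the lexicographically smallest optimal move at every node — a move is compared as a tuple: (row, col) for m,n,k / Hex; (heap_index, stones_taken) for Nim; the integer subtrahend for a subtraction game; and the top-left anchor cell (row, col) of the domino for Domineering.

X's best at [OX./XX./O.O]: (2,1)

ply 1, X at OX./XX./O.O | (0,2)=-1→OXX/XX./O.O; (1,2)=-1→OX./XXX/O.O; (2,1)=+1→OX./XX./OXO*
ply 2: OX./XX./OXO is terminal -1 (O); from OX./XX./O.O depth 10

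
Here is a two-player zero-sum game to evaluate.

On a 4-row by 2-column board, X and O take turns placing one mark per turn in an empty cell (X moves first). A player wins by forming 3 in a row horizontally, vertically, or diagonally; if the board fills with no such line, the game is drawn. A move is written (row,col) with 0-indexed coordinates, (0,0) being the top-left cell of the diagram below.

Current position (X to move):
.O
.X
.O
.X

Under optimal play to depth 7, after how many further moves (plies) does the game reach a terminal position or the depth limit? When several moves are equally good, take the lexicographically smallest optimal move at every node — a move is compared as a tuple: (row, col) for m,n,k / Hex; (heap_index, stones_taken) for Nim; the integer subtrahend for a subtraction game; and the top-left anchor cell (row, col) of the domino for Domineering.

PV length from [.O/.X/.O/.X]: 4 plies

p1 X@[.O/.X/.O/.X]: (0,0)[XO/.X/.O/.X]+0* (1,0)[.O/XX/.O/.X]+0 (2,0)[.O/.X/XO/.X]+0 (3,0)[.O/.X/.O/XX]+0
p2 O@[XO/.X/.O/.X]: (1,0)[XO/OX/.O/.X]+0* (2,0)[XO/.X/OO/.X]+0 (3,0)[XO/.X/.O/OX]+0
p3 X@[XO/OX/.O/.X]: (2,0)[XO/OX/XO/.X]+0* (3,0)[XO/OX/.O/XX]+0
p4 O@[XO/OX/XO/.X]: (3,0)[XO/OX/XO/OX]+0*
p5 X@[XO/OX/XO/OX] terminal +0; root [.O/.X/.O/.X] d7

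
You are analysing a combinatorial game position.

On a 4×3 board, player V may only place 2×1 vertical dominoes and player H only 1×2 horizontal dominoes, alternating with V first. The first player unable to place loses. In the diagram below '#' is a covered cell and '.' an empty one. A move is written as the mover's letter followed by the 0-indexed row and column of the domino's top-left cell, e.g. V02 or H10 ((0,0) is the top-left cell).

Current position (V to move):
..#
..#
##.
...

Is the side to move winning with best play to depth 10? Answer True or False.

V winning at [..#/..#/##./...]: True

p1 V@[..#/..#/##./...]: V00[#.#/#.#/##./...]+1* V01[.##/.##/##./...]+1 V22[..#/..#/###/..#]-1
p2 H@[#.#/#.#/##./...]: H30[#.#/#.#/##./##.]-1* H31[#.#/#.#/##./.##]-1
p3 V@[#.#/#.#/##./##.]: V01[###/###/##./##.]+1* V22[#.#/#.#/###/###]+1
p4 H@[###/###/##./##.] terminal -1; root [..#/..#/##./...] d10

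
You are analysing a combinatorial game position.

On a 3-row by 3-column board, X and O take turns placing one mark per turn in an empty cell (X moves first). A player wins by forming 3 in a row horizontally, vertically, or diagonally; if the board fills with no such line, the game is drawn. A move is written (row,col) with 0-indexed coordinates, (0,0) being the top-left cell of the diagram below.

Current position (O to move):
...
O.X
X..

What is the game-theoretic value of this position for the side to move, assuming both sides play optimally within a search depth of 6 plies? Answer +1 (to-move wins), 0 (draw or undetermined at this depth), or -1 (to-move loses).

value(.../O.X/X.., O) = 0

ply 1, O at .../O.X/X.. | (0,0)=-1→O../O.X/X..; (0,1)=-1→.O./O.X/X..; (0,2)=+0→..O/O.X/X..*; (1,1)=-1→.../OOX/X..; (2,1)=-1→.../O.X/XO.; (2,2)=+0→.../O.X/X.O
ply 2, X at ..O/O.X/X.. | (0,0)=+0→X.O/O.X/X..*; (0,1)=+0→.XO/O.X/X..; (1,1)=+0→..O/OXX/X..; (2,1)=+0→..O/O.X/XX.; (2,2)=+0→..O/O.X/X.X
ply 3, O at X.O/O.X/X.. | (0,1)=-1→XOO/O.X/X..; (1,1)=+0→X.O/OOX/X..*; (2,1)=+0→X.O/O.X/XO.; (2,2)=+0→X.O/O.X/X.O
ply 4, X at X.O/OOX/X.. | (0,1)=+0→XXO/OOX/X..*; (2,1)=+0→X.O/OOX/XX.; (2,2)=+0→X.O/OOX/X.X
ply 5, O at XXO/OOX/X.. | (2,1)=+0→XXO/OOX/XO.*; (2,2)=+0→XXO/OOX/X.O
ply 6, X at XXO/OOX/XO. | (2,2)=+0→XXO/OOX/XOX*
ply 7: XXO/OOX/XOX is terminal +0 (O); from .../O.X/X.. depth 6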